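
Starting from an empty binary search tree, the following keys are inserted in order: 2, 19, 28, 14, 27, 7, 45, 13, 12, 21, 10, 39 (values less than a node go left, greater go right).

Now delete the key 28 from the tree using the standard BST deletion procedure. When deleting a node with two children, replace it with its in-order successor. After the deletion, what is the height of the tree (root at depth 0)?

Insert 2: tree is empty, so 2 becomes the root.
Insert 19: 19 > 2 → go right. Place as right child of 2.
Insert 28: 28 > 2 → go right; 28 > 19 → go right. Place as right child of 19.
Insert 14: 14 > 2 → go right; 14 < 19 → go left. Place as left child of 19.
Insert 27: 27 > 2 → go right; 27 > 19 → go right; 27 < 28 → go left. Place as left child of 28.
Insert 7: 7 > 2 → go right; 7 < 19 → go left; 7 < 14 → go left. Place as left child of 14.
Insert 45: 45 > 2 → go right; 45 > 19 → go right; 45 > 28 → go right. Place as right child of 28.
Insert 13: 13 > 2 → go right; 13 < 19 → go left; 13 < 14 → go left; 13 > 7 → go right. Place as right child of 7.
Insert 12: 12 > 2 → go right; 12 < 19 → go left; 12 < 14 → go left; 12 > 7 → go right; 12 < 13 → go left. Place as left child of 13.
Insert 21: 21 > 2 → go right; 21 > 19 → go right; 21 < 28 → go left; 21 < 27 → go left. Place as left child of 27.
Insert 10: 10 > 2 → go right; 10 < 19 → go left; 10 < 14 → go left; 10 > 7 → go right; 10 < 13 → go left; 10 < 12 → go left. Place as left child of 12.
Insert 39: 39 > 2 → go right; 39 > 19 → go right; 39 > 28 → go right; 39 < 45 → go left. Place as left child of 45.

Delete 28 (two children — replace with in-order successor).
After deletion, deepest node is 10 at depth 6.

6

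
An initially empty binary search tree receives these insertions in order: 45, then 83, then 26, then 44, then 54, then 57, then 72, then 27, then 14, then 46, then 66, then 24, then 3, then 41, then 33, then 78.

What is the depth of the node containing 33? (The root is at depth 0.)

Insert 45: tree is empty, so 45 becomes the root.
Insert 83: 83 > 45 → go right. Place as right child of 45.
Insert 26: 26 < 45 → go left. Place as left child of 45.
Insert 44: 44 < 45 → go left; 44 > 26 → go right. Place as right child of 26.
Insert 54: 54 > 45 → go right; 54 < 83 → go left. Place as left child of 83.
Insert 57: 57 > 45 → go right; 57 < 83 → go left; 57 > 54 → go right. Place as right child of 54.
Insert 72: 72 > 45 → go right; 72 < 83 → go left; 72 > 54 → go right; 72 > 57 → go right. Place as right child of 57.
Insert 27: 27 < 45 → go left; 27 > 26 → go right; 27 < 44 → go left. Place as left child of 44.
Insert 14: 14 < 45 → go left; 14 < 26 → go left. Place as left child of 26.
Insert 46: 46 > 45 → go right; 46 < 83 → go left; 46 < 54 → go left. Place as left child of 54.
Insert 66: 66 > 45 → go right; 66 < 83 → go left; 66 > 54 → go right; 66 > 57 → go right; 66 < 72 → go left. Place as left child of 72.
Insert 24: 24 < 45 → go left; 24 < 26 → go left; 24 > 14 → go right. Place as right child of 14.
Insert 3: 3 < 45 → go left; 3 < 26 → go left; 3 < 14 → go left. Place as left child of 14.
Insert 41: 41 < 45 → go left; 41 > 26 → go right; 41 < 44 → go left; 41 > 27 → go right. Place as right child of 27.
Insert 33: 33 < 45 → go left; 33 > 26 → go right; 33 < 44 → go left; 33 > 27 → go right; 33 < 41 → go left. Place as left child of 41.
Insert 78: 78 > 45 → go right; 78 < 83 → go left; 78 > 54 → go right; 78 > 57 → go right; 78 > 72 → go right. Place as right child of 72.

Path to 33: 45 → 26 → 44 → 27 → 41 → 33, which is 5 edges.

5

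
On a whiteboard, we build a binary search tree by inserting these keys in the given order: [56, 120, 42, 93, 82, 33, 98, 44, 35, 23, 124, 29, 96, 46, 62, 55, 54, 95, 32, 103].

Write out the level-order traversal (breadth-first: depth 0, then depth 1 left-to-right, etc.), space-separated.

56 42 120 33 44 93 124 23 35 46 82 98 29 55 62 96 103 32 54 95

56: root
120: right child of 56 (depth 1)
42: left child of 56 (depth 1)
93: left child of 120 (depth 2)
82: left child of 93 (depth 3)
33: left child of 42 (depth 2)
98: right child of 93 (depth 3)
44: right child of 42 (depth 2)
35: right child of 33 (depth 3)
23: left child of 33 (depth 3)
124: right child of 120 (depth 2)
29: right child of 23 (depth 4)
96: left child of 98 (depth 4)
46: right child of 44 (depth 3)
62: left child of 82 (depth 4)
55: right child of 46 (depth 4)
54: left child of 55 (depth 5)
95: left child of 96 (depth 5)
32: right child of 29 (depth 5)
103: right child of 98 (depth 4)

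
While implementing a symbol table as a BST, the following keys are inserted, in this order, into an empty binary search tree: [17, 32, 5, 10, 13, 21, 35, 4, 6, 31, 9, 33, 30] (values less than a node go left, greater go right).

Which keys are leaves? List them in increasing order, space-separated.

17: root
32: right child of 17 (depth 1)
5: left child of 17 (depth 1)
10: right child of 5 (depth 2)
13: right child of 10 (depth 3)
21: left child of 32 (depth 2)
35: right child of 32 (depth 2)
4: left child of 5 (depth 2)
6: left child of 10 (depth 3)
31: right child of 21 (depth 3)
9: right child of 6 (depth 4)
33: left child of 35 (depth 3)
30: left child of 31 (depth 4)

4 9 13 30 33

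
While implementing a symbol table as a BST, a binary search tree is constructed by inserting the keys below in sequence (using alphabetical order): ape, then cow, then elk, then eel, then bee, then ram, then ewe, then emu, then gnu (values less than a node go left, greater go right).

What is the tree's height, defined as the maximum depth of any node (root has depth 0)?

ape: root
cow: right child of ape (depth 1)
elk: right child of cow (depth 2)
eel: left child of elk (depth 3)
bee: left child of cow (depth 2)
ram: right child of elk (depth 3)
ewe: left child of ram (depth 4)
emu: left child of ewe (depth 5)
gnu: right child of ewe (depth 5)

The deepest node is emu at depth 5.

5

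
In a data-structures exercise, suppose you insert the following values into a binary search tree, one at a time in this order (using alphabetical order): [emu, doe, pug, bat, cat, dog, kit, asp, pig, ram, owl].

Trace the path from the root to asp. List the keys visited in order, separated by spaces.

emu doe bat asp

emu: root
doe: left child of emu (depth 1)
pug: right child of emu (depth 1)
bat: left child of doe (depth 2)
cat: right child of bat (depth 3)
dog: right child of doe (depth 2)
kit: left child of pug (depth 2)
asp: left child of bat (depth 3)
pig: right child of kit (depth 3)
ram: right child of pug (depth 2)
owl: left child of pig (depth 4)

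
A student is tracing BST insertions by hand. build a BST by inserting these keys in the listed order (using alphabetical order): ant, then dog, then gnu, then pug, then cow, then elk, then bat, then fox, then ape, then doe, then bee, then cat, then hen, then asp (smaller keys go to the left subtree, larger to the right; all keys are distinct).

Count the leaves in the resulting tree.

ant: root
dog: right child of ant (depth 1)
gnu: right child of dog (depth 2)
pug: right child of gnu (depth 3)
cow: left child of dog (depth 2)
elk: left child of gnu (depth 3)
bat: left child of cow (depth 3)
fox: right child of elk (depth 4)
ape: left child of bat (depth 4)
doe: right child of cow (depth 3)
bee: right child of bat (depth 4)
cat: right child of bee (depth 5)
hen: left child of pug (depth 4)
asp: right child of ape (depth 5)

Leaves: asp, cat, doe, fox, hen — 5 in total.

5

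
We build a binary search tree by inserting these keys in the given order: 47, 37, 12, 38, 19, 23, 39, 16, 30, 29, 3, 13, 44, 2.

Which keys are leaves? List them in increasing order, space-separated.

2 13 29 44

47: root
37: left child of 47 (depth 1)
12: left child of 37 (depth 2)
38: right child of 37 (depth 2)
19: right child of 12 (depth 3)
23: right child of 19 (depth 4)
39: right child of 38 (depth 3)
16: left child of 19 (depth 4)
30: right child of 23 (depth 5)
29: left child of 30 (depth 6)
3: left child of 12 (depth 3)
13: left child of 16 (depth 5)
44: right child of 39 (depth 4)
2: left child of 3 (depth 4)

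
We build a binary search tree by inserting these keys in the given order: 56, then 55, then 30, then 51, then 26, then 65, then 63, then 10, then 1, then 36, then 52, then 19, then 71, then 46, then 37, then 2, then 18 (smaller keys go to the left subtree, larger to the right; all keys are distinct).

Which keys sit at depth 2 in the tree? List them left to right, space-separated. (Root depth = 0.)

30 63 71

Resulting structure (node: left, right):
  56: L=55, R=65
  55: L=30, R=–
  30: L=26, R=51
  51: L=36, R=52
  26: L=10, R=–
  65: L=63, R=71
  63: L=–, R=–
  10: L=1, R=19
  1: L=–, R=2
  36: L=–, R=46
  52: L=–, R=–
  19: L=18, R=–
  71: L=–, R=–
  46: L=37, R=–
  37: L=–, R=–
  2: L=–, R=–
  18: L=–, R=–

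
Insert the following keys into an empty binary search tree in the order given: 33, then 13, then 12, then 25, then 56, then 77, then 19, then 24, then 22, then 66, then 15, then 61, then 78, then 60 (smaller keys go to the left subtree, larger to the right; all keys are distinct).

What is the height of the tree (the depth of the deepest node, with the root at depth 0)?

5

33: root
13: left child of 33 (depth 1)
12: left child of 13 (depth 2)
25: right child of 13 (depth 2)
56: right child of 33 (depth 1)
77: right child of 56 (depth 2)
19: left child of 25 (depth 3)
24: right child of 19 (depth 4)
22: left child of 24 (depth 5)
66: left child of 77 (depth 3)
15: left child of 19 (depth 4)
61: left child of 66 (depth 4)
78: right child of 77 (depth 3)
60: left child of 61 (depth 5)

The deepest node is 22 at depth 5.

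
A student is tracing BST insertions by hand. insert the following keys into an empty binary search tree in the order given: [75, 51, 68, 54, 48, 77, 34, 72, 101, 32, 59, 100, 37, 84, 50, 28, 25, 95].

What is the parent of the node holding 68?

75: root
51: left child of 75 (depth 1)
68: right child of 51 (depth 2)
54: left child of 68 (depth 3)
48: left child of 51 (depth 2)
77: right child of 75 (depth 1)
34: left child of 48 (depth 3)
72: right child of 68 (depth 3)
101: right child of 77 (depth 2)
32: left child of 34 (depth 4)
59: right child of 54 (depth 4)
100: left child of 101 (depth 3)
37: right child of 34 (depth 4)
84: left child of 100 (depth 4)
50: right child of 48 (depth 3)
28: left child of 32 (depth 5)
25: left child of 28 (depth 6)
95: right child of 84 (depth 5)

51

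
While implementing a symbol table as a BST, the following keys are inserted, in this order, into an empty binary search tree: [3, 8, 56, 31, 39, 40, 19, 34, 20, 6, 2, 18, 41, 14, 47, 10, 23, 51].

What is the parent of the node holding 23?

3: root
8: right child of 3 (depth 1)
56: right child of 8 (depth 2)
31: left child of 56 (depth 3)
39: right child of 31 (depth 4)
40: right child of 39 (depth 5)
19: left child of 31 (depth 4)
34: left child of 39 (depth 5)
20: right child of 19 (depth 5)
6: left child of 8 (depth 2)
2: left child of 3 (depth 1)
18: left child of 19 (depth 5)
41: right child of 40 (depth 6)
14: left child of 18 (depth 6)
47: right child of 41 (depth 7)
10: left child of 14 (depth 7)
23: right child of 20 (depth 6)
51: right child of 47 (depth 8)

20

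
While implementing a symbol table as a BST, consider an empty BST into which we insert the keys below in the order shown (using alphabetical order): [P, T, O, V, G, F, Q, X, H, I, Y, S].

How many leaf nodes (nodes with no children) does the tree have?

P: root
T: right child of P (depth 1)
O: left child of P (depth 1)
V: right child of T (depth 2)
G: left child of O (depth 2)
F: left child of G (depth 3)
Q: left child of T (depth 2)
X: right child of V (depth 3)
H: right child of G (depth 3)
I: right child of H (depth 4)
Y: right child of X (depth 4)
S: right child of Q (depth 3)

Leaves: F, I, S, Y — 4 in total.

4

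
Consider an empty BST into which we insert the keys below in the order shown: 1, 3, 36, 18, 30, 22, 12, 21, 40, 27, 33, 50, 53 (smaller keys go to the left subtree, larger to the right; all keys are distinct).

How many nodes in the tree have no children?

1: root
3: right child of 1 (depth 1)
36: right child of 3 (depth 2)
18: left child of 36 (depth 3)
30: right child of 18 (depth 4)
22: left child of 30 (depth 5)
12: left child of 18 (depth 4)
21: left child of 22 (depth 6)
40: right child of 36 (depth 3)
27: right child of 22 (depth 6)
33: right child of 30 (depth 5)
50: right child of 40 (depth 4)
53: right child of 50 (depth 5)

Leaves: 12, 21, 27, 33, 53 — 5 in total.

5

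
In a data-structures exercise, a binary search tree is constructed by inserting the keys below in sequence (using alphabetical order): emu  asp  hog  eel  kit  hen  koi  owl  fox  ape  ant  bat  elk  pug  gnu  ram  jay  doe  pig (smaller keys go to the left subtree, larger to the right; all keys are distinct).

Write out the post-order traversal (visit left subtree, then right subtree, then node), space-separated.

ant ape doe bat elk eel asp gnu fox hen jay pig ram pug owl koi kit hog emu

Resulting structure (node: left, right):
  emu: L=asp, R=hog
  asp: L=ape, R=eel
  hog: L=hen, R=kit
  eel: L=bat, R=elk
  kit: L=jay, R=koi
  hen: L=fox, R=–
  koi: L=–, R=owl
  owl: L=–, R=pug
  fox: L=–, R=gnu
  ape: L=ant, R=–
  ant: L=–, R=–
  bat: L=–, R=doe
  elk: L=–, R=–
  pug: L=pig, R=ram
  gnu: L=–, R=–
  ram: L=–, R=–
  jay: L=–, R=–
  doe: L=–, R=–
  pig: L=–, R=–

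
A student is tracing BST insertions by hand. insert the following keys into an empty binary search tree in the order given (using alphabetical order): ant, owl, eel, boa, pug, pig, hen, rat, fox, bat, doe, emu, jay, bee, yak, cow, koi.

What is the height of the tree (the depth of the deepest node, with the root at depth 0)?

ant: root
owl: right child of ant (depth 1)
eel: left child of owl (depth 2)
boa: left child of eel (depth 3)
pug: right child of owl (depth 2)
pig: left child of pug (depth 3)
hen: right child of eel (depth 3)
rat: right child of pug (depth 3)
fox: left child of hen (depth 4)
bat: left child of boa (depth 4)
doe: right child of boa (depth 4)
emu: left child of fox (depth 5)
jay: right child of hen (depth 4)
bee: right child of bat (depth 5)
yak: right child of rat (depth 4)
cow: left child of doe (depth 5)
koi: right child of jay (depth 5)

The deepest node is emu at depth 5.

5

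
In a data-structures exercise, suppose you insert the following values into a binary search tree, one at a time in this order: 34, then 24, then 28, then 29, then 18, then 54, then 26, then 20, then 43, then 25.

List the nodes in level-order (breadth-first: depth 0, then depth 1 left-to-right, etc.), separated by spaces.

34 24 54 18 28 43 20 26 29 25

Insert 34: tree is empty, so 34 becomes the root.
Insert 24: 24 < 34 → go left. Place as left child of 34.
Insert 28: 28 < 34 → go left; 28 > 24 → go right. Place as right child of 24.
Insert 29: 29 < 34 → go left; 29 > 24 → go right; 29 > 28 → go right. Place as right child of 28.
Insert 18: 18 < 34 → go left; 18 < 24 → go left. Place as left child of 24.
Insert 54: 54 > 34 → go right. Place as right child of 34.
Insert 26: 26 < 34 → go left; 26 > 24 → go right; 26 < 28 → go left. Place as left child of 28.
Insert 20: 20 < 34 → go left; 20 < 24 → go left; 20 > 18 → go right. Place as right child of 18.
Insert 43: 43 > 34 → go right; 43 < 54 → go left. Place as left child of 54.
Insert 25: 25 < 34 → go left; 25 > 24 → go right; 25 < 28 → go left; 25 < 26 → go left. Place as left child of 26.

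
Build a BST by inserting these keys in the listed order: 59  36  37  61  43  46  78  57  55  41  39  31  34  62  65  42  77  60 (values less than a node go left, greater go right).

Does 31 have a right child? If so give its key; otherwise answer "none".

34

Insert 59: tree is empty, so 59 becomes the root.
Insert 36: 36 < 59 → go left. Place as left child of 59.
Insert 37: 37 < 59 → go left; 37 > 36 → go right. Place as right child of 36.
Insert 61: 61 > 59 → go right. Place as right child of 59.
Insert 43: 43 < 59 → go left; 43 > 36 → go right; 43 > 37 → go right. Place as right child of 37.
Insert 46: 46 < 59 → go left; 46 > 36 → go right; 46 > 37 → go right; 46 > 43 → go right. Place as right child of 43.
Insert 78: 78 > 59 → go right; 78 > 61 → go right. Place as right child of 61.
Insert 57: 57 < 59 → go left; 57 > 36 → go right; 57 > 37 → go right; 57 > 43 → go right; 57 > 46 → go right. Place as right child of 46.
Insert 55: 55 < 59 → go left; 55 > 36 → go right; 55 > 37 → go right; 55 > 43 → go right; 55 > 46 → go right; 55 < 57 → go left. Place as left child of 57.
Insert 41: 41 < 59 → go left; 41 > 36 → go right; 41 > 37 → go right; 41 < 43 → go left. Place as left child of 43.
Insert 39: 39 < 59 → go left; 39 > 36 → go right; 39 > 37 → go right; 39 < 43 → go left; 39 < 41 → go left. Place as left child of 41.
Insert 31: 31 < 59 → go left; 31 < 36 → go left. Place as left child of 36.
Insert 34: 34 < 59 → go left; 34 < 36 → go left; 34 > 31 → go right. Place as right child of 31.
Insert 62: 62 > 59 → go right; 62 > 61 → go right; 62 < 78 → go left. Place as left child of 78.
Insert 65: 65 > 59 → go right; 65 > 61 → go right; 65 < 78 → go left; 65 > 62 → go right. Place as right child of 62.
Insert 42: 42 < 59 → go left; 42 > 36 → go right; 42 > 37 → go right; 42 < 43 → go left; 42 > 41 → go right. Place as right child of 41.
Insert 77: 77 > 59 → go right; 77 > 61 → go right; 77 < 78 → go left; 77 > 62 → go right; 77 > 65 → go right. Place as right child of 65.
Insert 60: 60 > 59 → go right; 60 < 61 → go left. Place as left child of 61.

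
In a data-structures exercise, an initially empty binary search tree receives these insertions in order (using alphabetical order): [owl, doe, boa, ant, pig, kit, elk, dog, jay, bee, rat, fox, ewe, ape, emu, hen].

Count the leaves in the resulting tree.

Insert owl: tree is empty, so owl becomes the root.
Insert doe: doe < owl → go left. Place as left child of owl.
Insert boa: boa < owl → go left; boa < doe → go left. Place as left child of doe.
Insert ant: ant < owl → go left; ant < doe → go left; ant < boa → go left. Place as left child of boa.
Insert pig: pig > owl → go right. Place as right child of owl.
Insert kit: kit < owl → go left; kit > doe → go right. Place as right child of doe.
Insert elk: elk < owl → go left; elk > doe → go right; elk < kit → go left. Place as left child of kit.
Insert dog: dog < owl → go left; dog > doe → go right; dog < kit → go left; dog < elk → go left. Place as left child of elk.
Insert jay: jay < owl → go left; jay > doe → go right; jay < kit → go left; jay > elk → go right. Place as right child of elk.
Insert bee: bee < owl → go left; bee < doe → go left; bee < boa → go left; bee > ant → go right. Place as right child of ant.
Insert rat: rat > owl → go right; rat > pig → go right. Place as right child of pig.
Insert fox: fox < owl → go left; fox > doe → go right; fox < kit → go left; fox > elk → go right; fox < jay → go left. Place as left child of jay.
Insert ewe: ewe < owl → go left; ewe > doe → go right; ewe < kit → go left; ewe > elk → go right; ewe < jay → go left; ewe < fox → go left. Place as left child of fox.
Insert ape: ape < owl → go left; ape < doe → go left; ape < boa → go left; ape > ant → go right; ape < bee → go left. Place as left child of bee.
Insert emu: emu < owl → go left; emu > doe → go right; emu < kit → go left; emu > elk → go right; emu < jay → go left; emu < fox → go left; emu < ewe → go left. Place as left child of ewe.
Insert hen: hen < owl → go left; hen > doe → go right; hen < kit → go left; hen > elk → go right; hen < jay → go left; hen > fox → go right. Place as right child of fox.

Leaves: ape, dog, emu, hen, rat — 5 in total.

5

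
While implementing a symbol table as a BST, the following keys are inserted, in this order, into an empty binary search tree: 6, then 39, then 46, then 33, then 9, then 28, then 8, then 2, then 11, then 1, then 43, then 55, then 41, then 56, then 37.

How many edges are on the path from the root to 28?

4

Insert 6: tree is empty, so 6 becomes the root.
Insert 39: 39 > 6 → go right. Place as right child of 6.
Insert 46: 46 > 6 → go right; 46 > 39 → go right. Place as right child of 39.
Insert 33: 33 > 6 → go right; 33 < 39 → go left. Place as left child of 39.
Insert 9: 9 > 6 → go right; 9 < 39 → go left; 9 < 33 → go left. Place as left child of 33.
Insert 28: 28 > 6 → go right; 28 < 39 → go left; 28 < 33 → go left; 28 > 9 → go right. Place as right child of 9.
Insert 8: 8 > 6 → go right; 8 < 39 → go left; 8 < 33 → go left; 8 < 9 → go left. Place as left child of 9.
Insert 2: 2 < 6 → go left. Place as left child of 6.
Insert 11: 11 > 6 → go right; 11 < 39 → go left; 11 < 33 → go left; 11 > 9 → go right; 11 < 28 → go left. Place as left child of 28.
Insert 1: 1 < 6 → go left; 1 < 2 → go left. Place as left child of 2.
Insert 43: 43 > 6 → go right; 43 > 39 → go right; 43 < 46 → go left. Place as left child of 46.
Insert 55: 55 > 6 → go right; 55 > 39 → go right; 55 > 46 → go right. Place as right child of 46.
Insert 41: 41 > 6 → go right; 41 > 39 → go right; 41 < 46 → go left; 41 < 43 → go left. Place as left child of 43.
Insert 56: 56 > 6 → go right; 56 > 39 → go right; 56 > 46 → go right; 56 > 55 → go right. Place as right child of 55.
Insert 37: 37 > 6 → go right; 37 < 39 → go left; 37 > 33 → go right. Place as right child of 33.

Path to 28: 6 → 39 → 33 → 9 → 28, which is 4 edges.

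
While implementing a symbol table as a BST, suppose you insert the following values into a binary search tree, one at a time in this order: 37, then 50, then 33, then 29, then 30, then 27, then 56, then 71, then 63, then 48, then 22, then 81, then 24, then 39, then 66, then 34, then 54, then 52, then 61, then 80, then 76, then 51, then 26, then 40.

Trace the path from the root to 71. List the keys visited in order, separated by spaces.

Resulting structure (node: left, right):
  37: L=33, R=50
  50: L=48, R=56
  33: L=29, R=34
  29: L=27, R=30
  30: L=–, R=–
  27: L=22, R=–
  56: L=54, R=71
  71: L=63, R=81
  63: L=61, R=66
  48: L=39, R=–
  22: L=–, R=24
  81: L=80, R=–
  24: L=–, R=26
  39: L=–, R=40
  66: L=–, R=–
  34: L=–, R=–
  54: L=52, R=–
  52: L=51, R=–
  61: L=–, R=–
  80: L=76, R=–
  76: L=–, R=–
  51: L=–, R=–
  26: L=–, R=–
  40: L=–, R=–

37 50 56 71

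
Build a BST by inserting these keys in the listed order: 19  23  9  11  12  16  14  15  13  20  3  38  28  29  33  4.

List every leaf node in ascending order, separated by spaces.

4 13 15 20 33

Resulting structure (node: left, right):
  19: L=9, R=23
  23: L=20, R=38
  9: L=3, R=11
  11: L=–, R=12
  12: L=–, R=16
  16: L=14, R=–
  14: L=13, R=15
  15: L=–, R=–
  13: L=–, R=–
  20: L=–, R=–
  3: L=–, R=4
  38: L=28, R=–
  28: L=–, R=29
  29: L=–, R=33
  33: L=–, R=–
  4: L=–, R=–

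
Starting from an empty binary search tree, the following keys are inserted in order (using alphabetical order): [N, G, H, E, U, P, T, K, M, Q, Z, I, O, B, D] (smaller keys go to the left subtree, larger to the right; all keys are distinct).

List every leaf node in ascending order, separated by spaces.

Insert N: tree is empty, so N becomes the root.
Insert G: G < N → go left. Place as left child of N.
Insert H: H < N → go left; H > G → go right. Place as right child of G.
Insert E: E < N → go left; E < G → go left. Place as left child of G.
Insert U: U > N → go right. Place as right child of N.
Insert P: P > N → go right; P < U → go left. Place as left child of U.
Insert T: T > N → go right; T < U → go left; T > P → go right. Place as right child of P.
Insert K: K < N → go left; K > G → go right; K > H → go right. Place as right child of H.
Insert M: M < N → go left; M > G → go right; M > H → go right; M > K → go right. Place as right child of K.
Insert Q: Q > N → go right; Q < U → go left; Q > P → go right; Q < T → go left. Place as left child of T.
Insert Z: Z > N → go right; Z > U → go right. Place as right child of U.
Insert I: I < N → go left; I > G → go right; I > H → go right; I < K → go left. Place as left child of K.
Insert O: O > N → go right; O < U → go left; O < P → go left. Place as left child of P.
Insert B: B < N → go left; B < G → go left; B < E → go left. Place as left child of E.
Insert D: D < N → go left; D < G → go left; D < E → go left; D > B → go right. Place as right child of B.

D I M O Q Z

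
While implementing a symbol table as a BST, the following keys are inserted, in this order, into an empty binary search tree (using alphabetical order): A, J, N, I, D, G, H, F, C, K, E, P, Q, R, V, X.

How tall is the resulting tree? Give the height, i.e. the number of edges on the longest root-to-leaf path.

7

A: root
J: right child of A (depth 1)
N: right child of J (depth 2)
I: left child of J (depth 2)
D: left child of I (depth 3)
G: right child of D (depth 4)
H: right child of G (depth 5)
F: left child of G (depth 5)
C: left child of D (depth 4)
K: left child of N (depth 3)
E: left child of F (depth 6)
P: right child of N (depth 3)
Q: right child of P (depth 4)
R: right child of Q (depth 5)
V: right child of R (depth 6)
X: right child of V (depth 7)

The deepest node is X at depth 7.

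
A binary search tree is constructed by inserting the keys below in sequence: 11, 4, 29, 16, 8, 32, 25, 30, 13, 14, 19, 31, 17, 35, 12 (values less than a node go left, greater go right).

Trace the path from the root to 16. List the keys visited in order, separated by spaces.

11 29 16

11: root
4: left child of 11 (depth 1)
29: right child of 11 (depth 1)
16: left child of 29 (depth 2)
8: right child of 4 (depth 2)
32: right child of 29 (depth 2)
25: right child of 16 (depth 3)
30: left child of 32 (depth 3)
13: left child of 16 (depth 3)
14: right child of 13 (depth 4)
19: left child of 25 (depth 4)
31: right child of 30 (depth 4)
17: left child of 19 (depth 5)
35: right child of 32 (depth 3)
12: left child of 13 (depth 4)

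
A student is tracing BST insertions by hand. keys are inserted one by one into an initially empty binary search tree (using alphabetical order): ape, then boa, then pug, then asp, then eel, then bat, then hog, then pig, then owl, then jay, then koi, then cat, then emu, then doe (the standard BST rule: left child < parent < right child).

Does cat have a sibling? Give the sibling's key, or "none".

hog

Resulting structure (node: left, right):
  ape: L=–, R=boa
  boa: L=asp, R=pug
  pug: L=eel, R=–
  asp: L=–, R=bat
  eel: L=cat, R=hog
  bat: L=–, R=–
  hog: L=emu, R=pig
  pig: L=owl, R=–
  owl: L=jay, R=–
  jay: L=–, R=koi
  koi: L=–, R=–
  cat: L=–, R=doe
  emu: L=–, R=–
  doe: L=–, R=–

cat's parent is eel; the other child of eel is hog.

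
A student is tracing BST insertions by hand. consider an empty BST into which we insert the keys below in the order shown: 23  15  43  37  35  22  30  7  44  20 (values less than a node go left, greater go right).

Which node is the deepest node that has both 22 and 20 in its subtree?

Resulting structure (node: left, right):
  23: L=15, R=43
  15: L=7, R=22
  43: L=37, R=44
  37: L=35, R=–
  35: L=30, R=–
  22: L=20, R=–
  30: L=–, R=–
  7: L=–, R=–
  44: L=–, R=–
  20: L=–, R=–

Path to 22: 23 → 15 → 22
Path to 20: 23 → 15 → 22 → 20
22 lies on both paths and is an ancestor of the other node.

22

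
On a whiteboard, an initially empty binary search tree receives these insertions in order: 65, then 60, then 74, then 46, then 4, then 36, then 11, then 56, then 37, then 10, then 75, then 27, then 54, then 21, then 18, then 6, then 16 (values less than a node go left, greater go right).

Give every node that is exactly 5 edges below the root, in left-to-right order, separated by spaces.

Insert 65: tree is empty, so 65 becomes the root.
Insert 60: 60 < 65 → go left. Place as left child of 65.
Insert 74: 74 > 65 → go right. Place as right child of 65.
Insert 46: 46 < 65 → go left; 46 < 60 → go left. Place as left child of 60.
Insert 4: 4 < 65 → go left; 4 < 60 → go left; 4 < 46 → go left. Place as left child of 46.
Insert 36: 36 < 65 → go left; 36 < 60 → go left; 36 < 46 → go left; 36 > 4 → go right. Place as right child of 4.
Insert 11: 11 < 65 → go left; 11 < 60 → go left; 11 < 46 → go left; 11 > 4 → go right; 11 < 36 → go left. Place as left child of 36.
Insert 56: 56 < 65 → go left; 56 < 60 → go left; 56 > 46 → go right. Place as right child of 46.
Insert 37: 37 < 65 → go left; 37 < 60 → go left; 37 < 46 → go left; 37 > 4 → go right; 37 > 36 → go right. Place as right child of 36.
Insert 10: 10 < 65 → go left; 10 < 60 → go left; 10 < 46 → go left; 10 > 4 → go right; 10 < 36 → go left; 10 < 11 → go left. Place as left child of 11.
Insert 75: 75 > 65 → go right; 75 > 74 → go right. Place as right child of 74.
Insert 27: 27 < 65 → go left; 27 < 60 → go left; 27 < 46 → go left; 27 > 4 → go right; 27 < 36 → go left; 27 > 11 → go right. Place as right child of 11.
Insert 54: 54 < 65 → go left; 54 < 60 → go left; 54 > 46 → go right; 54 < 56 → go left. Place as left child of 56.
Insert 21: 21 < 65 → go left; 21 < 60 → go left; 21 < 46 → go left; 21 > 4 → go right; 21 < 36 → go left; 21 > 11 → go right; 21 < 27 → go left. Place as left child of 27.
Insert 18: 18 < 65 → go left; 18 < 60 → go left; 18 < 46 → go left; 18 > 4 → go right; 18 < 36 → go left; 18 > 11 → go right; 18 < 27 → go left; 18 < 21 → go left. Place as left child of 21.
Insert 6: 6 < 65 → go left; 6 < 60 → go left; 6 < 46 → go left; 6 > 4 → go right; 6 < 36 → go left; 6 < 11 → go left; 6 < 10 → go left. Place as left child of 10.
Insert 16: 16 < 65 → go left; 16 < 60 → go left; 16 < 46 → go left; 16 > 4 → go right; 16 < 36 → go left; 16 > 11 → go right; 16 < 27 → go left; 16 < 21 → go left; 16 < 18 → go left. Place as left child of 18.

11 37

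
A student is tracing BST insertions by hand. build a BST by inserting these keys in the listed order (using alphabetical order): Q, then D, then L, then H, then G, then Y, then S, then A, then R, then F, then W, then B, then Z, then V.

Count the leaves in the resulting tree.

Insert Q: tree is empty, so Q becomes the root.
Insert D: D < Q → go left. Place as left child of Q.
Insert L: L < Q → go left; L > D → go right. Place as right child of D.
Insert H: H < Q → go left; H > D → go right; H < L → go left. Place as left child of L.
Insert G: G < Q → go left; G > D → go right; G < L → go left; G < H → go left. Place as left child of H.
Insert Y: Y > Q → go right. Place as right child of Q.
Insert S: S > Q → go right; S < Y → go left. Place as left child of Y.
Insert A: A < Q → go left; A < D → go left. Place as left child of D.
Insert R: R > Q → go right; R < Y → go left; R < S → go left. Place as left child of S.
Insert F: F < Q → go left; F > D → go right; F < L → go left; F < H → go left; F < G → go left. Place as left child of G.
Insert W: W > Q → go right; W < Y → go left; W > S → go right. Place as right child of S.
Insert B: B < Q → go left; B < D → go left; B > A → go right. Place as right child of A.
Insert Z: Z > Q → go right; Z > Y → go right. Place as right child of Y.
Insert V: V > Q → go right; V < Y → go left; V > S → go right; V < W → go left. Place as left child of W.

Leaves: B, F, R, V, Z — 5 in total.

5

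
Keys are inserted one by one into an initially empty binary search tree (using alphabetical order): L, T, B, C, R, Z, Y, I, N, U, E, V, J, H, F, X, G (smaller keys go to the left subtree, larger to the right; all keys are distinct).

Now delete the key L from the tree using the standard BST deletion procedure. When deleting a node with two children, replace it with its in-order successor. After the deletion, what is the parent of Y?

Z

L: root
T: right child of L (depth 1)
B: left child of L (depth 1)
C: right child of B (depth 2)
R: left child of T (depth 2)
Z: right child of T (depth 2)
Y: left child of Z (depth 3)
I: right child of C (depth 3)
N: left child of R (depth 3)
U: left child of Y (depth 4)
E: left child of I (depth 4)
V: right child of U (depth 5)
J: right child of I (depth 4)
H: right child of E (depth 5)
F: left child of H (depth 6)
X: right child of V (depth 6)
G: right child of F (depth 7)

Delete L (two children — replace with in-order successor).
After deletion, Y's parent is Z.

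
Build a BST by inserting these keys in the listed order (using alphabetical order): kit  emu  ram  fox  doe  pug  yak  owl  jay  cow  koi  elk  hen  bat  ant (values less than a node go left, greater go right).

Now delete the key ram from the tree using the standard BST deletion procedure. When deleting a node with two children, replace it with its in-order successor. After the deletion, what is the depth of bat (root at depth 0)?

Insert kit: tree is empty, so kit becomes the root.
Insert emu: emu < kit → go left. Place as left child of kit.
Insert ram: ram > kit → go right. Place as right child of kit.
Insert fox: fox < kit → go left; fox > emu → go right. Place as right child of emu.
Insert doe: doe < kit → go left; doe < emu → go left. Place as left child of emu.
Insert pug: pug > kit → go right; pug < ram → go left. Place as left child of ram.
Insert yak: yak > kit → go right; yak > ram → go right. Place as right child of ram.
Insert owl: owl > kit → go right; owl < ram → go left; owl < pug → go left. Place as left child of pug.
Insert jay: jay < kit → go left; jay > emu → go right; jay > fox → go right. Place as right child of fox.
Insert cow: cow < kit → go left; cow < emu → go left; cow < doe → go left. Place as left child of doe.
Insert koi: koi > kit → go right; koi < ram → go left; koi < pug → go left; koi < owl → go left. Place as left child of owl.
Insert elk: elk < kit → go left; elk < emu → go left; elk > doe → go right. Place as right child of doe.
Insert hen: hen < kit → go left; hen > emu → go right; hen > fox → go right; hen < jay → go left. Place as left child of jay.
Insert bat: bat < kit → go left; bat < emu → go left; bat < doe → go left; bat < cow → go left. Place as left child of cow.
Insert ant: ant < kit → go left; ant < emu → go left; ant < doe → go left; ant < cow → go left; ant < bat → go left. Place as left child of bat.

Delete ram (two children — replace with in-order successor).
After deletion, path to bat: kit → emu → doe → cow → bat.

4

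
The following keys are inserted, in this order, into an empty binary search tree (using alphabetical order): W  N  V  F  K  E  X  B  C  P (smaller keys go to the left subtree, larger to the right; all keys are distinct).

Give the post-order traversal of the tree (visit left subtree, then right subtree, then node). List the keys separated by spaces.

Insert W: tree is empty, so W becomes the root.
Insert N: N < W → go left. Place as left child of W.
Insert V: V < W → go left; V > N → go right. Place as right child of N.
Insert F: F < W → go left; F < N → go left. Place as left child of N.
Insert K: K < W → go left; K < N → go left; K > F → go right. Place as right child of F.
Insert E: E < W → go left; E < N → go left; E < F → go left. Place as left child of F.
Insert X: X > W → go right. Place as right child of W.
Insert B: B < W → go left; B < N → go left; B < F → go left; B < E → go left. Place as left child of E.
Insert C: C < W → go left; C < N → go left; C < F → go left; C < E → go left; C > B → go right. Place as right child of B.
Insert P: P < W → go left; P > N → go right; P < V → go left. Place as left child of V.

C B E K F P V N X W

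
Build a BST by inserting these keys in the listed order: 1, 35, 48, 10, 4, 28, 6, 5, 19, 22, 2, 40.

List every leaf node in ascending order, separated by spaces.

2 5 22 40

1: root
35: right child of 1 (depth 1)
48: right child of 35 (depth 2)
10: left child of 35 (depth 2)
4: left child of 10 (depth 3)
28: right child of 10 (depth 3)
6: right child of 4 (depth 4)
5: left child of 6 (depth 5)
19: left child of 28 (depth 4)
22: right child of 19 (depth 5)
2: left child of 4 (depth 4)
40: left child of 48 (depth 3)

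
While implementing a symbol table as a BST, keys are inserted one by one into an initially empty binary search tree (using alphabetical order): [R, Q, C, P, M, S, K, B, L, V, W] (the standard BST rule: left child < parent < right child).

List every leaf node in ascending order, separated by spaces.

Resulting structure (node: left, right):
  R: L=Q, R=S
  Q: L=C, R=–
  C: L=B, R=P
  P: L=M, R=–
  M: L=K, R=–
  S: L=–, R=V
  K: L=–, R=L
  B: L=–, R=–
  L: L=–, R=–
  V: L=–, R=W
  W: L=–, R=–

B L W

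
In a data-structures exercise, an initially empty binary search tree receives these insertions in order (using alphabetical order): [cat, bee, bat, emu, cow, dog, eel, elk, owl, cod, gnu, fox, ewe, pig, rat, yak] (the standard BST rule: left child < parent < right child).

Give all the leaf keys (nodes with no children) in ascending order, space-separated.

bat cod elk ewe yak

Resulting structure (node: left, right):
  cat: L=bee, R=emu
  bee: L=bat, R=–
  bat: L=–, R=–
  emu: L=cow, R=owl
  cow: L=cod, R=dog
  dog: L=–, R=eel
  eel: L=–, R=elk
  elk: L=–, R=–
  owl: L=gnu, R=pig
  cod: L=–, R=–
  gnu: L=fox, R=–
  fox: L=ewe, R=–
  ewe: L=–, R=–
  pig: L=–, R=rat
  rat: L=–, R=yak
  yak: L=–, R=–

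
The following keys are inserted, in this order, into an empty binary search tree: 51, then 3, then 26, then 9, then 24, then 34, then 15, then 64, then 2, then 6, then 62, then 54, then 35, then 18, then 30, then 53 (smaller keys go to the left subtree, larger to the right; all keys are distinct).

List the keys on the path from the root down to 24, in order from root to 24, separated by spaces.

Insert 51: tree is empty, so 51 becomes the root.
Insert 3: 3 < 51 → go left. Place as left child of 51.
Insert 26: 26 < 51 → go left; 26 > 3 → go right. Place as right child of 3.
Insert 9: 9 < 51 → go left; 9 > 3 → go right; 9 < 26 → go left. Place as left child of 26.
Insert 24: 24 < 51 → go left; 24 > 3 → go right; 24 < 26 → go left; 24 > 9 → go right. Place as right child of 9.
Insert 34: 34 < 51 → go left; 34 > 3 → go right; 34 > 26 → go right. Place as right child of 26.
Insert 15: 15 < 51 → go left; 15 > 3 → go right; 15 < 26 → go left; 15 > 9 → go right; 15 < 24 → go left. Place as left child of 24.
Insert 64: 64 > 51 → go right. Place as right child of 51.
Insert 2: 2 < 51 → go left; 2 < 3 → go left. Place as left child of 3.
Insert 6: 6 < 51 → go left; 6 > 3 → go right; 6 < 26 → go left; 6 < 9 → go left. Place as left child of 9.
Insert 62: 62 > 51 → go right; 62 < 64 → go left. Place as left child of 64.
Insert 54: 54 > 51 → go right; 54 < 64 → go left; 54 < 62 → go left. Place as left child of 62.
Insert 35: 35 < 51 → go left; 35 > 3 → go right; 35 > 26 → go right; 35 > 34 → go right. Place as right child of 34.
Insert 18: 18 < 51 → go left; 18 > 3 → go right; 18 < 26 → go left; 18 > 9 → go right; 18 < 24 → go left; 18 > 15 → go right. Place as right child of 15.
Insert 30: 30 < 51 → go left; 30 > 3 → go right; 30 > 26 → go right; 30 < 34 → go left. Place as left child of 34.
Insert 53: 53 > 51 → go right; 53 < 64 → go left; 53 < 62 → go left; 53 < 54 → go left. Place as left child of 54.

51 3 26 9 24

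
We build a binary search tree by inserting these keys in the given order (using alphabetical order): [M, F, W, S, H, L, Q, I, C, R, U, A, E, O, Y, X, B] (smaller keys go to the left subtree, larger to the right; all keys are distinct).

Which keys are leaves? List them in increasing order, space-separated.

B E I O R U X

M: root
F: left child of M (depth 1)
W: right child of M (depth 1)
S: left child of W (depth 2)
H: right child of F (depth 2)
L: right child of H (depth 3)
Q: left child of S (depth 3)
I: left child of L (depth 4)
C: left child of F (depth 2)
R: right child of Q (depth 4)
U: right child of S (depth 3)
A: left child of C (depth 3)
E: right child of C (depth 3)
O: left child of Q (depth 4)
Y: right child of W (depth 2)
X: left child of Y (depth 3)
B: right child of A (depth 4)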